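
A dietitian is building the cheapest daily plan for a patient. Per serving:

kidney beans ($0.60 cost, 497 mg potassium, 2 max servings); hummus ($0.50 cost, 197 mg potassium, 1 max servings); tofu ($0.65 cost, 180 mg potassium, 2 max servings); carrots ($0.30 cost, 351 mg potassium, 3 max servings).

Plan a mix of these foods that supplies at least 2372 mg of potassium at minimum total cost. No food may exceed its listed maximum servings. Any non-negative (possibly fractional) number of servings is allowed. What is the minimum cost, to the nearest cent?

Cost per mg of potassium: carrots $0.0009, kidney beans $0.0012, hummus $0.0025, tofu $0.0036.
Take 3 servings of carrots: +1053.0 mg potassium for $0.90 (total $0.90, still need 1319.0 mg).
Take 2 servings of kidney beans: +994.0 mg potassium for $1.20 (total $2.10, still need 325.0 mg).
Take 1 serving of hummus: +197.0 mg potassium for $0.50 (total $2.60, still need 128.0 mg).
Take 0.7111 servings of tofu: +128.0 mg potassium for $0.46 (total $3.06, still need 0.0 mg).
Filling from the cheapest source first is optimal under one linear minimum: $3.06.

$3.06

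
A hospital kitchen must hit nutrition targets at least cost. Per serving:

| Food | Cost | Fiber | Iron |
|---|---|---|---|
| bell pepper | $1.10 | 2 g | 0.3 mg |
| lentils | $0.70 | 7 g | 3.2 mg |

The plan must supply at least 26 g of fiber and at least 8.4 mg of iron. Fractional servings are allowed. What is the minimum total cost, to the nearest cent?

$2.60

At the optimum either one food covers both requirements or two foods hit both targets exactly; no other combination can be cheaper.
bell pepper only: max(26/2, 8.4/0.3) = 28 servings → $30.80.
lentils only: max(26/7, 8.4/3.2) = 3.714 servings → $2.60.
bell pepper + lentils with both tight: 5.674 servings and 2.093 servings → $7.71.
The minimum over all feasible corners is $2.60.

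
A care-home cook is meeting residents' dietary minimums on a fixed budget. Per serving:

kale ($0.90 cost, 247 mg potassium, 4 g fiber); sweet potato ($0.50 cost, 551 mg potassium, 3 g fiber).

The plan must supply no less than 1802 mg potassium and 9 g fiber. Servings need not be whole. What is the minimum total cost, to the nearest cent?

An LP optimum is at a vertex; with two nutrient constraints at most two foods are used. Check each candidate.
kale only: max(1802/247, 9/4) = 7.296 servings → $6.57.
sweet potato only: max(1802/551, 9/3) = 3.27 servings → $1.64.
kale + sweet potato: intersection lies outside the first quadrant.
The minimum over all feasible corners is $1.64.

$1.64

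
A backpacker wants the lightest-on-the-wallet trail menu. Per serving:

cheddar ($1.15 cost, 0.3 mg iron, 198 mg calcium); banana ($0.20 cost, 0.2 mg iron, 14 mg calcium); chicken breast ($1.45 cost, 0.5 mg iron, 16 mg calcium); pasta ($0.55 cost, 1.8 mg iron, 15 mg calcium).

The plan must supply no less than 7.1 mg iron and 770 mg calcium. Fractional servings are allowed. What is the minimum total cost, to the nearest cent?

$6.02

cheddar only: max(7.1/0.3, 770/198) = 23.67 servings → $27.22.
banana only: max(7.1/0.2, 770/14) = 55 servings → $11.00.
chicken breast only: max(7.1/0.5, 770/16) = 48.12 servings → $69.78.
pasta only: max(7.1/1.8, 770/15) = 51.33 servings → $28.23.
cheddar + banana with both tight: 1.542 servings and 33.19 servings → $8.41.
cheddar + chicken breast with both tight: 2.881 servings and 12.47 servings → $21.40.
cheddar + pasta with both tight: 3.636 servings and 3.338 servings → $6.02.
banana + chicken breast: the both-tight solution has a negative serving — not a feasible corner.
banana + pasta: the both-tight solution has a negative serving — not a feasible corner.
chicken breast + pasta with both targets exact would need a negative amount; discard.
The minimum over all feasible corners is $6.02.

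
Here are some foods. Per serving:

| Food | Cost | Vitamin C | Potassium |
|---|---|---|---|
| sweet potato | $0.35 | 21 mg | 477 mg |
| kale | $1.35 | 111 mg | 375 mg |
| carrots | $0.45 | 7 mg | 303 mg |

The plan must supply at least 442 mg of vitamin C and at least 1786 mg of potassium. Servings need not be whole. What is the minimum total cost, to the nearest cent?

At the optimum either one food covers both requirements or two foods hit both targets exactly; no other combination can be cheaper.
sweet potato only: max(442/21, 1786/477) = 21.05 servings → $7.37.
kale only: max(442/111, 1786/375) = 4.763 servings → $6.43.
carrots only: max(442/7, 1786/303) = 63.14 servings → $28.41.
sweet potato + kale with both tight: 0.721 servings and 3.846 servings → $5.44.
sweet potato + carrots: the both-tight solution has a negative serving — not a feasible corner.
kale + carrots with both tight: 3.916 servings and 1.048 servings → $5.76.
Cheapest feasible corner: $5.44.

$5.44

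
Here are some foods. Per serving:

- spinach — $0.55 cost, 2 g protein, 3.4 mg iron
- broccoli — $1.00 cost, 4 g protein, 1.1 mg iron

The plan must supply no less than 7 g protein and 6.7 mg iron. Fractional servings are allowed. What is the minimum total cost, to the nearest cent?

$1.83

Minimising a linear cost over {protein ≥ 7, iron ≥ 6.7, servings ≥ 0} — the optimum is at a vertex, using one or two foods.
spinach only: max(7/2, 6.7/3.4) = 3.5 servings → $1.93.
broccoli only: max(7/4, 6.7/1.1) = 6.091 servings → $6.09.
spinach + broccoli with both tight: 1.675 servings and 0.9123 servings → $1.83.
Cheapest feasible corner: $1.83.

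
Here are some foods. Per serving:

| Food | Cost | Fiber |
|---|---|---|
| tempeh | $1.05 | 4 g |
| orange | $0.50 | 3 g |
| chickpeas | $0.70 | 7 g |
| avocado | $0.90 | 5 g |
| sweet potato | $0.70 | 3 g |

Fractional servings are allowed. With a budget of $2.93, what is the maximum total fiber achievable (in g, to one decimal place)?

Fiber per dollar: chickpeas 10, orange 6, avocado 5.556, sweet potato 4.286, tempeh 3.81.
With no serving limits, spend the whole cost allowance on chickpeas: $2.93 / $0.70 × 7 g = 29.3 g.

29.3 g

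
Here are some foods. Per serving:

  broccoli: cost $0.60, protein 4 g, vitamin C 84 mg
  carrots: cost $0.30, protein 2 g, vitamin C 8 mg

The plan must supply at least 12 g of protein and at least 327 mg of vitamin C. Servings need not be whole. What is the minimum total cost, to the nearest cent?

broccoli only: max(12/4, 327/84) = 3.893 servings → $2.34.
carrots only: max(12/2, 327/8) = 40.88 servings → $12.26.
broccoli + carrots: the both-tight solution has a negative serving — not a feasible corner.
The minimum over all feasible corners is $2.34.

$2.34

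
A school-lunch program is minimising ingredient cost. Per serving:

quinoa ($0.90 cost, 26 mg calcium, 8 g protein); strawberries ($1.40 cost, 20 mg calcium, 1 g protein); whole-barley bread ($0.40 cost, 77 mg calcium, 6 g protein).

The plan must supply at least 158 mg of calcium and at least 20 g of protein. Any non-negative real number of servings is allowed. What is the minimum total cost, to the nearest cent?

$1.33

The cheapest plan sits at a corner of the feasible region — with two constraints it uses at most two foods.
quinoa only: max(158/26, 20/8) = 6.077 servings → $5.47.
strawberries only: max(158/20, 20/1) = 20 servings → $28.00.
whole-barley bread only: max(158/77, 20/6) = 3.333 servings → $1.33.
quinoa + strawberries with both tight: 1.806 servings and 5.552 servings → $9.40.
quinoa + whole-barley bread with both tight: 1.287 servings and 1.617 servings → $1.81.
strawberries + whole-barley bread with both targets exact would need a negative amount; discard.
So the least-cost plan costs $1.33.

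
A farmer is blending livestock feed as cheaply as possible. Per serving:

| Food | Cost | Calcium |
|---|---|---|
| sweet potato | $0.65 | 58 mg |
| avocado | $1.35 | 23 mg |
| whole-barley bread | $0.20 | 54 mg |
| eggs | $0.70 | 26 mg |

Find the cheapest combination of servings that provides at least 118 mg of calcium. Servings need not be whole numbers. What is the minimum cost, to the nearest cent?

Cost per mg of calcium: whole-barley bread $0.0037, sweet potato $0.0112, eggs $0.0269, avocado $0.0587.
With no serving limits, use only whole-barley bread: 118 mg / 54 mg = 2.185 servings × $0.20 = $0.44.

$0.44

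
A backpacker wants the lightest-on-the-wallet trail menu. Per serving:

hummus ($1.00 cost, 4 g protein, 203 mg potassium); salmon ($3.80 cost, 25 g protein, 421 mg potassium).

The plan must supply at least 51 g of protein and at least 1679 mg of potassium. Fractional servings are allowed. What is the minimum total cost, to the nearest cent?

$10.12

The cheapest plan sits at a corner of the feasible region — with two constraints it uses at most two foods.
hummus only: max(51/4, 1679/203) = 12.75 servings → $12.75.
salmon only: max(51/25, 1679/421) = 3.988 servings → $15.15.
hummus + salmon with both tight: 6.047 servings and 1.073 servings → $10.12.
So the least-cost plan costs $10.12.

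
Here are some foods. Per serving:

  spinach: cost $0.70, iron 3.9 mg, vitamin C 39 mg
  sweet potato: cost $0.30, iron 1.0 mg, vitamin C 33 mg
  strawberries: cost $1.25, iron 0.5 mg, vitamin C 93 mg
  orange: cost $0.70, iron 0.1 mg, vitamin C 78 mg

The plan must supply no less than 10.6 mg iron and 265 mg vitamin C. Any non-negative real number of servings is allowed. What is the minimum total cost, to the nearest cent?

This is a tiny linear program; its minimum lies at a vertex of the feasible set. List the vertices and price them.
spinach only: max(10.6/3.9, 265/39) = 6.795 servings → $4.76.
sweet potato only: max(10.6/1.0, 265/33) = 10.6 servings → $3.18.
strawberries only: max(10.6/0.5, 265/93) = 21.2 servings → $26.50.
orange only: max(10.6/0.1, 265/78) = 106 servings → $74.20.
spinach + sweet potato with both tight: 0.9454 servings and 6.913 servings → $2.74.
spinach + strawberries with both tight: 2.486 servings and 1.807 servings → $4.00.
spinach + orange with both tight: 2.665 servings and 2.065 servings → $3.31.
sweet potato + strawberries: the both-tight solution has a negative serving — not a feasible corner.
sweet potato + orange: the both-tight solution has a negative serving — not a feasible corner.
strawberries + orange with both targets exact would need a negative amount; discard.
Cheapest feasible corner: $2.74.

$2.74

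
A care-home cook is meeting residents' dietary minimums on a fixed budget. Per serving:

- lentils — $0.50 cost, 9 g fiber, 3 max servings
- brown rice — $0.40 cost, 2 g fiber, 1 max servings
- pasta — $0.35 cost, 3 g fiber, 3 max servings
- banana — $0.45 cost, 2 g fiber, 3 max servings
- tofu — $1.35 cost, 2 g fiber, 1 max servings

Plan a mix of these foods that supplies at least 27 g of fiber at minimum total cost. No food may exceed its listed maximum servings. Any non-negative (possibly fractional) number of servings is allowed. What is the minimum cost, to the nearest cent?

Cost per g of fiber: lentils $0.0556, pasta $0.1167, brown rice $0.2000, banana $0.2250, tofu $0.6750.
Take 3 servings of lentils: +27.0 g fiber for $1.50 (total $1.50, still need 0.0 g).
Greedy by cheapest-per-g is optimal for a single linear constraint, so the minimum cost is $1.50.

$1.50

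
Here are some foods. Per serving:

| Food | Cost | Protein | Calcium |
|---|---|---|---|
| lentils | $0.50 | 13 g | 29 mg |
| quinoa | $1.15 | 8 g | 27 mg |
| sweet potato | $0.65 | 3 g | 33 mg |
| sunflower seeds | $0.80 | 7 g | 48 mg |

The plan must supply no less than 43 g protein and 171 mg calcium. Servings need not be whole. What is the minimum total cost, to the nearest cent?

The cheapest plan sits at a corner of the feasible region — with two constraints it uses at most two foods.
lentils only: max(43/13, 171/29) = 5.897 servings → $2.95.
quinoa only: max(43/8, 171/27) = 6.333 servings → $7.28.
sweet potato only: max(43/3, 171/33) = 14.33 servings → $9.32.
sunflower seeds only: max(43/7, 171/48) = 6.143 servings → $4.91.
lentils + quinoa with both targets exact would need a negative amount; discard.
lentils + sweet potato with both tight: 2.649 servings and 2.854 servings → $3.18.
lentils + sunflower seeds with both tight: 2.059 servings and 2.318 servings → $2.88.
quinoa + sweet potato with both tight: 4.951 servings and 1.131 servings → $6.43.
quinoa + sunflower seeds with both tight: 4.446 servings and 1.062 servings → $5.96.
sweet potato + sunflower seeds: the both-tight solution has a negative serving — not a feasible corner.
So the least-cost plan costs $2.88.

$2.88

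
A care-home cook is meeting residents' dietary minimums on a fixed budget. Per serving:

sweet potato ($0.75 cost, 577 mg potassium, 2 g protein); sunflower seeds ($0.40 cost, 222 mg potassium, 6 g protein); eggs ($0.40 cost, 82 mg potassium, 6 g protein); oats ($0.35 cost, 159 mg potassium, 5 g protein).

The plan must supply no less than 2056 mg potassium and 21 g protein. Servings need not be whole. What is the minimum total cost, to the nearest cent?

The cheapest plan sits at a corner of the feasible region — with two constraints it uses at most two foods.
sweet potato only: max(2056/577, 21/2) = 10.5 servings → $7.88.
sunflower seeds only: max(2056/222, 21/6) = 9.261 servings → $3.70.
eggs only: max(2056/82, 21/6) = 25.07 servings → $10.03.
oats only: max(2056/159, 21/5) = 12.93 servings → $4.53.
sweet potato + sunflower seeds with both tight: 2.543 servings and 2.652 servings → $2.97.
sweet potato + eggs with both tight: 3.218 servings and 2.427 servings → $3.38.
sweet potato + oats with both tight: 2.704 servings and 3.118 servings → $3.12.
sunflower seeds + eggs with both targets exact would need a negative amount; discard.
sunflower seeds + oats: intersection lies outside the first quadrant.
eggs + oats with both targets exact would need a negative amount; discard.
So the least-cost plan costs $2.97.

$2.97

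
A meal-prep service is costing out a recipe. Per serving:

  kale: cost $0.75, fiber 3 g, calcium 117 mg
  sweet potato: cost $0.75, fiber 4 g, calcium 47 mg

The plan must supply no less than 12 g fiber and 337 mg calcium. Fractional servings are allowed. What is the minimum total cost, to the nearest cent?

$2.70

A basic optimal solution has at most two foods positive. Try each food alone and each pair with both targets met exactly.
kale only: max(12/3, 337/117) = 4 servings → $3.00.
sweet potato only: max(12/4, 337/47) = 7.17 servings → $5.38.
kale + sweet potato with both tight: 2.398 servings and 1.202 servings → $2.70.
Cheapest feasible corner: $2.70.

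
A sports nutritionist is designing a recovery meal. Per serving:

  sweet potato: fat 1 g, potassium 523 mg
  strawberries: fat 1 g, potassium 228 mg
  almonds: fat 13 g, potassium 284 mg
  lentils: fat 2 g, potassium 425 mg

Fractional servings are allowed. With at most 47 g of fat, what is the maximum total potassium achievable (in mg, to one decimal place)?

24581.0 mg

Potassium per g fat: sweet potato 523, strawberries 228, lentils 212.5, almonds 21.85.
With no serving limits, spend the whole fat allowance on sweet potato: 47 g / 1 g × 523 mg = 24581.0 mg.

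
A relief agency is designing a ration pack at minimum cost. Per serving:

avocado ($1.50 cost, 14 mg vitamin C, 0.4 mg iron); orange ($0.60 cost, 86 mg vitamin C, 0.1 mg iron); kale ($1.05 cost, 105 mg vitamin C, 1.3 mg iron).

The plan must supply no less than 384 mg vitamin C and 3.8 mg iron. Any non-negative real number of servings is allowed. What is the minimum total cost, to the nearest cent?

Two binding constraints pin down two serving amounts, so the optimal mix uses at most two foods. The candidates are each food alone (scaled to the tighter of vitamin C/iron) and each pair with both constraints tight.
avocado only: max(384/14, 3.8/0.4) = 27.43 servings → $41.14.
orange only: max(384/86, 3.8/0.1) = 38 servings → $22.80.
kale only: max(384/105, 3.8/1.3) = 3.657 servings → $3.84.
avocado + orange with both tight: 8.739 servings and 3.042 servings → $14.93.
avocado + kale: intersection lies outside the first quadrant.
orange + kale with both tight: 0.9891 servings and 2.847 servings → $3.58.
So the least-cost plan costs $3.58.

$3.58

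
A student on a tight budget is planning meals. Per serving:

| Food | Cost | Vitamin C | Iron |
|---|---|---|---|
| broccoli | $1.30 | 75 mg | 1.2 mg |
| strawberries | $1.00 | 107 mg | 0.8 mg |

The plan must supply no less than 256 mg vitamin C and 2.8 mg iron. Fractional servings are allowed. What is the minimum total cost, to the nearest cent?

For a min-cost LP with two ≥-constraints, a basic feasible solution has at most two positive variables.
broccoli only: max(256/75, 2.8/1.2) = 3.413 servings → $4.44.
strawberries only: max(256/107, 2.8/0.8) = 3.5 servings → $3.50.
broccoli + strawberries with both tight: 1.386 servings and 1.421 servings → $3.22.
So the least-cost plan costs $3.22.

$3.22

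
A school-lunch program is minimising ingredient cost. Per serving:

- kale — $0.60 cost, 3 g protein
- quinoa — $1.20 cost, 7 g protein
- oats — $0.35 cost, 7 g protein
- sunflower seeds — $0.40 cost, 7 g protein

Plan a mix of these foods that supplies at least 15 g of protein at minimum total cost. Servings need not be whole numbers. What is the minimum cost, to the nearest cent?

Cost per g of protein: oats $0.0500, sunflower seeds $0.0571, quinoa $0.1714, kale $0.2000.
With no serving limits, use only oats: 15 g / 7 g = 2.143 servings × $0.35 = $0.75.

$0.75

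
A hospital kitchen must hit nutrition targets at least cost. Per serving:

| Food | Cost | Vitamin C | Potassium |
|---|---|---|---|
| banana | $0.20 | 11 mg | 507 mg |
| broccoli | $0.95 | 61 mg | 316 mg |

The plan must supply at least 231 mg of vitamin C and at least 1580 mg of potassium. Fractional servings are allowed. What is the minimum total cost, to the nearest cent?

$3.62

An LP optimum is at a vertex; with two nutrient constraints at most two foods are used. Check each candidate.
banana only: max(231/11, 1580/507) = 21 servings → $4.20.
broccoli only: max(231/61, 1580/316) = 5 servings → $4.75.
banana + broccoli with both tight: 0.8518 servings and 3.633 servings → $3.62.
Cheapest feasible corner: $3.62.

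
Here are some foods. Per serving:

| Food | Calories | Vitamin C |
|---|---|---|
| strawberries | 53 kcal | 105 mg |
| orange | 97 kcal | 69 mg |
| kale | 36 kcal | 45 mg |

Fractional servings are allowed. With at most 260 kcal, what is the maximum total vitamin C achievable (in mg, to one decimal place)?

Vitamin C per kcal: strawberries 1.981, kale 1.25, orange 0.7113.
With no serving limits, spend the whole calories allowance on strawberries: 260 kcal / 53 kcal × 105 mg = 515.1 mg.

515.1 mg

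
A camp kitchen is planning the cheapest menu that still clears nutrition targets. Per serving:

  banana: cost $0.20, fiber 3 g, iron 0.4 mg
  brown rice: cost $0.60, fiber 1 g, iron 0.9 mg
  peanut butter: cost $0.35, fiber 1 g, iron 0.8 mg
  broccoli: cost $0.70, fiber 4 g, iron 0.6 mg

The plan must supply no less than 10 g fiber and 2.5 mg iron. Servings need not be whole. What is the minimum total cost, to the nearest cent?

Compare the cost at each extreme point of the feasible region.
banana only: max(10/3, 2.5/0.4) = 6.25 servings → $1.25.
brown rice only: max(10/1, 2.5/0.9) = 10 servings → $6.00.
peanut butter only: max(10/1, 2.5/0.8) = 10 servings → $3.50.
broccoli only: max(10/4, 2.5/0.6) = 4.167 servings → $2.92.
banana + brown rice with both tight: 2.826 servings and 1.522 servings → $1.48.
banana + peanut butter with both tight: 2.75 servings and 1.75 servings → $1.16.
banana + broccoli: the both-tight solution has a negative serving — not a feasible corner.
brown rice + peanut butter with both targets exact would need a negative amount; discard.
brown rice + broccoli with both tight: 1.333 servings and 2.167 servings → $2.32.
peanut butter + broccoli with both tight: 1.538 servings and 2.115 servings → $2.02.
Cheapest feasible corner: $1.16.

$1.16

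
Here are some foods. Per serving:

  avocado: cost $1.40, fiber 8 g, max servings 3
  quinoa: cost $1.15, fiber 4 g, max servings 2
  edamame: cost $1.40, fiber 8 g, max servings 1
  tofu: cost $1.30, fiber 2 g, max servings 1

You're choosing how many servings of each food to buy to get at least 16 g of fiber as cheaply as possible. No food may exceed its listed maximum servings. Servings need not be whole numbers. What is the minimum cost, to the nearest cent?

Cost per g of fiber: avocado $0.1750, edamame $0.1750, quinoa $0.2875, tofu $0.6500.
Take 2 servings of avocado: +16.0 g fiber for $2.80 (total $2.80, still need 0.0 g).
Greedy by cheapest-per-g is optimal for a single linear constraint, so the minimum cost is $2.80.

$2.80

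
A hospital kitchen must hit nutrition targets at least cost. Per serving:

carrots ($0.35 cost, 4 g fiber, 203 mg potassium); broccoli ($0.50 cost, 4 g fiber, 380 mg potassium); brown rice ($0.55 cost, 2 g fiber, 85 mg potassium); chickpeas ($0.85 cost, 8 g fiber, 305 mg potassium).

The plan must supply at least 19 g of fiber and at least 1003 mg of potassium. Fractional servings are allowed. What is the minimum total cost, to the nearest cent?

$1.70

For a min-cost LP with two ≥-constraints, a basic feasible solution has at most two positive variables.
carrots only: max(19/4, 1003/203) = 4.941 servings → $1.73.
broccoli only: max(19/4, 1003/380) = 4.75 servings → $2.38.
brown rice only: max(19/2, 1003/85) = 11.8 servings → $6.49.
chickpeas only: max(19/8, 1003/305) = 3.289 servings → $2.80.
carrots + broccoli with both tight: 4.531 servings and 0.2189 servings → $1.70.
carrots + brown rice: the both-tight solution has a negative serving — not a feasible corner.
carrots + chickpeas with both targets exact would need a negative amount; discard.
broccoli + brown rice with both tight: 0.931 servings and 7.638 servings → $4.67.
broccoli + chickpeas with both tight: 1.225 servings and 1.763 servings → $2.11.
brown rice + chickpeas with both targets exact would need a negative amount; discard.
So the least-cost plan costs $1.70.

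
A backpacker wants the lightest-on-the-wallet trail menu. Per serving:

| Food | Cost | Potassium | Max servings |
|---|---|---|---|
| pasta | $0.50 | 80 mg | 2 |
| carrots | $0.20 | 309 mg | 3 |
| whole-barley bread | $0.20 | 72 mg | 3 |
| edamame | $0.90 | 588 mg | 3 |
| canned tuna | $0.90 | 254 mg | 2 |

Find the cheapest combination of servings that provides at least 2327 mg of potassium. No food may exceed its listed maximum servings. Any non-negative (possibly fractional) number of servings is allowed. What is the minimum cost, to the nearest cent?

$2.74

Cost per mg of potassium: carrots $0.0006, edamame $0.0015, whole-barley bread $0.0028, canned tuna $0.0035, pasta $0.0063.
Take 3 servings of carrots: +927.0 mg potassium for $0.60 (total $0.60, still need 1400.0 mg).
Take 2.381 servings of edamame: +1400.0 mg potassium for $2.14 (total $2.74, still need 0.0 mg).
Greedy by cheapest-per-mg is optimal for a single linear constraint, so the minimum cost is $2.74.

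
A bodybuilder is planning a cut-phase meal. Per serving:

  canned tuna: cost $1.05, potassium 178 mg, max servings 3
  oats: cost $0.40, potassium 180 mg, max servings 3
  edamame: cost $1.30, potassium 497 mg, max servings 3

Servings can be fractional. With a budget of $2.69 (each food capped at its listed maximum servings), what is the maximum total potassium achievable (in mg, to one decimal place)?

Potassium per dollar: oats 450, edamame 382.3, canned tuna 169.5.
Take 3 servings of oats: spends $1.20, +540.0 mg potassium (running total 540.0 mg).
Take 1.146 servings of edamame: spends $1.49, +569.6 mg potassium (running total 1109.6 mg).
Greedy by best ratio exhausts the cost allowance optimally: 1109.6 mg.

1109.6 mg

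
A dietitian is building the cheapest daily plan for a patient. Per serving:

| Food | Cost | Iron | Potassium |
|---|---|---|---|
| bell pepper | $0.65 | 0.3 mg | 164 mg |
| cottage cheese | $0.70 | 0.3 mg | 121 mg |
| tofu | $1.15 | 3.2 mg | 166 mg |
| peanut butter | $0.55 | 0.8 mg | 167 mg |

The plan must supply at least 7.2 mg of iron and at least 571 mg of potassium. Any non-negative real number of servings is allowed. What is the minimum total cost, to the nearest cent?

$3.00

The cheapest plan sits at a corner of the feasible region — with two constraints it uses at most two foods.
bell pepper only: max(7.2/0.3, 571/164) = 24 servings → $15.60.
cottage cheese only: max(7.2/0.3, 571/121) = 24 servings → $16.80.
tofu only: max(7.2/3.2, 571/166) = 3.44 servings → $3.96.
peanut butter only: max(7.2/0.8, 571/167) = 9 servings → $4.95.
bell pepper + cottage cheese: the both-tight solution has a negative serving — not a feasible corner.
bell pepper + tofu with both tight: 1.331 servings and 2.125 servings → $3.31.
bell pepper + peanut butter with both targets exact would need a negative amount; discard.
cottage cheese + tofu with both tight: 1.873 servings and 2.074 servings → $3.70.
cottage cheese + peanut butter with both targets exact would need a negative amount; discard.
tofu + peanut butter with both tight: 1.857 servings and 1.574 servings → $3.00.
So the least-cost plan costs $3.00.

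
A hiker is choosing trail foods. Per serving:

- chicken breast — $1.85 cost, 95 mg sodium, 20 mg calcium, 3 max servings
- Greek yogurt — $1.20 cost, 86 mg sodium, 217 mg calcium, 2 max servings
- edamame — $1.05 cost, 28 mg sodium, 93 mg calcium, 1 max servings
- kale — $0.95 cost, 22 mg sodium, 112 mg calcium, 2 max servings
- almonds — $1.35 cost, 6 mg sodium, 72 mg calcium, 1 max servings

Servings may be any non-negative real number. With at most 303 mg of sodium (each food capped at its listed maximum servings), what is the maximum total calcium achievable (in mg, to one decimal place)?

834.2 mg

Calcium per mg sodium: almonds 12, kale 5.091, edamame 3.321, Greek yogurt 2.523, chicken breast 0.2105.
Take 1 serving of almonds: uses 6 mg sodium, +72.0 mg calcium (running total 72.0 mg).
Take 2 servings of kale: uses 44 mg sodium, +224.0 mg calcium (running total 296.0 mg).
Take 1 serving of edamame: uses 28 mg sodium, +93.0 mg calcium (running total 389.0 mg).
Take 2 servings of Greek yogurt: uses 172 mg sodium, +434.0 mg calcium (running total 823.0 mg).
Take 0.5579 servings of chicken breast: uses 53 mg sodium, +11.2 mg calcium (running total 834.2 mg).
Filling greedily by calcium-per-mg sodium is optimal for one linear limit, giving 834.2 mg.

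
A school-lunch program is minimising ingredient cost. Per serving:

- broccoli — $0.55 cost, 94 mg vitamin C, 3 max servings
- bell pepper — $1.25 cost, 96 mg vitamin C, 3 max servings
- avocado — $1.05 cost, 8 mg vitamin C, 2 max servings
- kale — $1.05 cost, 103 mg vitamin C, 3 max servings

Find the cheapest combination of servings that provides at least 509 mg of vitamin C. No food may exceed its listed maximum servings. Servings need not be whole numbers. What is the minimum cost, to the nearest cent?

$3.96

Cost per mg of vitamin C: broccoli $0.0059, kale $0.0102, bell pepper $0.0130, avocado $0.1313.
Take 3 servings of broccoli: +282.0 mg vitamin C for $1.65 (total $1.65, still need 227.0 mg).
Take 2.204 servings of kale: +227.0 mg vitamin C for $2.31 (total $3.96, still need 0.0 mg).
Filling from the cheapest source first is optimal under one linear minimum: $3.96.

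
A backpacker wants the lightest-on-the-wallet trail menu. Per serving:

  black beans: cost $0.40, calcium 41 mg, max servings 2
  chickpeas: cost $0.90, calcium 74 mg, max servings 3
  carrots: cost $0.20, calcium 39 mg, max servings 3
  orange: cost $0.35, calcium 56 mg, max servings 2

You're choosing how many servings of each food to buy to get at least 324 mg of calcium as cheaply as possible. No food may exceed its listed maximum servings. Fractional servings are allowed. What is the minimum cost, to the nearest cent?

$2.26

Cost per mg of calcium: carrots $0.0051, orange $0.0063, black beans $0.0098, chickpeas $0.0122.
Take 3 servings of carrots: +117.0 mg calcium for $0.60 (total $0.60, still need 207.0 mg).
Take 2 servings of orange: +112.0 mg calcium for $0.70 (total $1.30, still need 95.0 mg).
Take 2 servings of black beans: +82.0 mg calcium for $0.80 (total $2.10, still need 13.0 mg).
Take 0.1757 servings of chickpeas: +13.0 mg calcium for $0.16 (total $2.26, still need 0.0 mg).
Filling from the cheapest source first is optimal under one linear minimum: $2.26.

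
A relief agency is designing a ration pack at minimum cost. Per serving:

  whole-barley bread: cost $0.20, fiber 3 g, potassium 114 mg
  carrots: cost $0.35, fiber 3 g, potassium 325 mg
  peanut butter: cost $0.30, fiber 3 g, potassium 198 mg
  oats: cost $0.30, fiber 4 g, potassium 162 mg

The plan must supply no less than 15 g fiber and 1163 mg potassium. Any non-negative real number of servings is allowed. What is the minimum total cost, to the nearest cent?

The cheapest plan sits at a corner of the feasible region — with two constraints it uses at most two foods.
whole-barley bread only: max(15/3, 1163/114) = 10.2 servings → $2.04.
carrots only: max(15/3, 1163/325) = 5 servings → $1.75.
peanut butter only: max(15/3, 1163/198) = 5.874 servings → $1.76.
oats only: max(15/4, 1163/162) = 7.179 servings → $2.15.
whole-barley bread + carrots with both tight: 2.19 servings and 2.81 servings → $1.42.
whole-barley bread + peanut butter with both targets exact would need a negative amount; discard.
whole-barley bread + oats: the both-tight solution has a negative serving — not a feasible corner.
carrots + peanut butter with both tight: 1.362 servings and 3.638 servings → $1.57.
carrots + oats with both tight: 2.73 servings and 1.703 servings → $1.47.
peanut butter + oats: the both-tight solution has a negative serving — not a feasible corner.
Cheapest feasible corner: $1.42.

$1.42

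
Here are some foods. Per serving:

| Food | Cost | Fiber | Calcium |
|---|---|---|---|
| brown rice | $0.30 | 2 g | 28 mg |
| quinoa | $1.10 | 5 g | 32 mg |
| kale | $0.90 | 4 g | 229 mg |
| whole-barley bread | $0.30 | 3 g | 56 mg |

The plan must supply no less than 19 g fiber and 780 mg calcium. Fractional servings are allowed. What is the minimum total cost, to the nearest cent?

Check every corner: each single food scaled to meet both minima, and each pair solved so both constraints bind.
brown rice only: max(19/2, 780/28) = 27.86 servings → $8.36.
quinoa only: max(19/5, 780/32) = 24.38 servings → $26.81.
kale only: max(19/4, 780/229) = 4.75 servings → $4.28.
whole-barley bread only: max(19/3, 780/56) = 13.93 servings → $4.18.
brown rice + quinoa with both targets exact would need a negative amount; discard.
brown rice + kale with both tight: 3.558 servings and 2.971 servings → $3.74.
brown rice + whole-barley bread: intersection lies outside the first quadrant.
quinoa + kale with both tight: 1.21 servings and 3.237 servings → $4.24.
quinoa + whole-barley bread: intersection lies outside the first quadrant.
kale + whole-barley bread with both tight: 2.756 servings and 2.659 servings → $3.28.
So the least-cost plan costs $3.28.

$3.28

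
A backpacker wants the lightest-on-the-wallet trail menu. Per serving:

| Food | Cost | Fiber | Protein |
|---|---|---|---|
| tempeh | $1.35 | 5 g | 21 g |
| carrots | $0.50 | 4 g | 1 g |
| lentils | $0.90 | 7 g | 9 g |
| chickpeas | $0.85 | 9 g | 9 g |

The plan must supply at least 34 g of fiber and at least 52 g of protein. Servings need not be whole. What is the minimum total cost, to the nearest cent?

This is a tiny linear program; its minimum lies at a vertex of the feasible set. List the vertices and price them.
tempeh only: max(34/5, 52/21) = 6.8 servings → $9.18.
carrots only: max(34/4, 52/1) = 52 servings → $26.00.
lentils only: max(34/7, 52/9) = 5.778 servings → $5.20.
chickpeas only: max(34/9, 52/9) = 5.778 servings → $4.91.
tempeh + carrots with both tight: 2.203 servings and 5.747 servings → $5.85.
tempeh + lentils with both tight: 0.5686 servings and 4.451 servings → $4.77.
tempeh + chickpeas with both tight: 1.125 servings and 3.153 servings → $4.20.
carrots + lentils: the both-tight solution has a negative serving — not a feasible corner.
carrots + chickpeas: the both-tight solution has a negative serving — not a feasible corner.
lentils + chickpeas: intersection lies outside the first quadrant.
The minimum over all feasible corners is $4.20.

$4.20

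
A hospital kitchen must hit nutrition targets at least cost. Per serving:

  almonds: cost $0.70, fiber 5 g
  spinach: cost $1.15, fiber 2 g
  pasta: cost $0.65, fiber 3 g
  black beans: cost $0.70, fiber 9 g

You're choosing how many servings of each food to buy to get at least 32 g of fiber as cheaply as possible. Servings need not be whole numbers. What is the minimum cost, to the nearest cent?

$2.49

Cost per g of fiber: black beans $0.0778, almonds $0.1400, pasta $0.2167, spinach $0.5750.
With no serving limits, use only black beans: 32 g / 9 g = 3.556 servings × $0.70 = $2.49.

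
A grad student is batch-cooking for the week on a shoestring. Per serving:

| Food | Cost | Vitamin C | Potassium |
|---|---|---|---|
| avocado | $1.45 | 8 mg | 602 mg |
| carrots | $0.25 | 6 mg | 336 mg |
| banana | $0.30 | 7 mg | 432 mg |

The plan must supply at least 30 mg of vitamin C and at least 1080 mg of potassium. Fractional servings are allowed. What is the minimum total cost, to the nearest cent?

Check every corner: each single food scaled to meet both minima, and each pair solved so both constraints bind.
avocado only: max(30/8, 1080/602) = 3.75 servings → $5.44.
carrots only: max(30/6, 1080/336) = 5 servings → $1.25.
banana only: max(30/7, 1080/432) = 4.286 servings → $1.29.
avocado + carrots with both targets exact would need a negative amount; discard.
avocado + banana: intersection lies outside the first quadrant.
carrots + banana: the both-tight solution has a negative serving — not a feasible corner.
The minimum over all feasible corners is $1.25.

$1.25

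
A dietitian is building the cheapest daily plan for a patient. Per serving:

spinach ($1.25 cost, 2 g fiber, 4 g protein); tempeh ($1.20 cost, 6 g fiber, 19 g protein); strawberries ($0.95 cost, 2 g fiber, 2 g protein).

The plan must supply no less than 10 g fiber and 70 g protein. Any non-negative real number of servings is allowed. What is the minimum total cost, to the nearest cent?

A basic optimal solution has at most two foods positive. Try each food alone and each pair with both targets met exactly.
spinach only: max(10/2, 70/4) = 17.5 servings → $21.88.
tempeh only: max(10/6, 70/19) = 3.684 servings → $4.42.
strawberries only: max(10/2, 70/2) = 35 servings → $33.25.
spinach + tempeh: intersection lies outside the first quadrant.
spinach + strawberries: intersection lies outside the first quadrant.
tempeh + strawberries: intersection lies outside the first quadrant.
The minimum over all feasible corners is $4.42.

$4.42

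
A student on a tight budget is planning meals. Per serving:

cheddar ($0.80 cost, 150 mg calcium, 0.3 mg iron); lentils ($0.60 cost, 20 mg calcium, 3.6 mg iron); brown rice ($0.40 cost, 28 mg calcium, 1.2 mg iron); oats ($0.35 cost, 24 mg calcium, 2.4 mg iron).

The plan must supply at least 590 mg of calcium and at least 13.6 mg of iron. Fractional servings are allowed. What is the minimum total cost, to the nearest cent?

$4.32

Minimising a linear cost over {calcium ≥ 590, iron ≥ 13.6, servings ≥ 0} — the optimum is at a vertex, using one or two foods.
cheddar only: max(590/150, 13.6/0.3) = 45.33 servings → $36.27.
lentils only: max(590/20, 13.6/3.6) = 29.5 servings → $17.70.
brown rice only: max(590/28, 13.6/1.2) = 21.07 servings → $8.43.
oats only: max(590/24, 13.6/2.4) = 24.58 servings → $8.60.
cheddar + lentils with both tight: 3.468 servings and 3.489 servings → $4.87.
cheddar + brown rice with both tight: 1.907 servings and 10.86 servings → $5.87.
cheddar + oats with both tight: 3.088 servings and 5.281 servings → $4.32.
lentils + brown rice with both targets exact would need a negative amount; discard.
lentils + oats with both targets exact would need a negative amount; discard.
brown rice + oats with both targets exact would need a negative amount; discard.
So the least-cost plan costs $4.32.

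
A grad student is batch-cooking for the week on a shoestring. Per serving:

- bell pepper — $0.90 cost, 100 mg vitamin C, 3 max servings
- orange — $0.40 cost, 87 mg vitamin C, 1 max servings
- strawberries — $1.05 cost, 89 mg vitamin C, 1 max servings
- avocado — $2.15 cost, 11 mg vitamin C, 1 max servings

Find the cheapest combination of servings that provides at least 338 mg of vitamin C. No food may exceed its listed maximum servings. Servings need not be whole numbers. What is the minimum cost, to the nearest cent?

Cost per mg of vitamin C: orange $0.0046, bell pepper $0.0090, strawberries $0.0118, avocado $0.1955.
Take 1 serving of orange: +87.0 mg vitamin C for $0.40 (total $0.40, still need 251.0 mg).
Take 2.51 servings of bell pepper: +251.0 mg vitamin C for $2.26 (total $2.66, still need 0.0 mg).
Filling from the cheapest source first is optimal under one linear minimum: $2.66.

$2.66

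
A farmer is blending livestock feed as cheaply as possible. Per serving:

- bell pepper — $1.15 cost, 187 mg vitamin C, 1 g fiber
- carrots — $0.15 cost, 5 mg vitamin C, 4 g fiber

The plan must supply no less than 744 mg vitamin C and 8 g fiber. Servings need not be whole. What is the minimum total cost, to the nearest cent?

$4.70

For a min-cost LP with two ≥-constraints, a basic feasible solution has at most two positive variables.
bell pepper only: max(744/187, 8/1) = 8 servings → $9.20.
carrots only: max(744/5, 8/4) = 148.8 servings → $22.32.
bell pepper + carrots with both tight: 3.952 servings and 1.012 servings → $4.70.
Cheapest feasible corner: $4.70.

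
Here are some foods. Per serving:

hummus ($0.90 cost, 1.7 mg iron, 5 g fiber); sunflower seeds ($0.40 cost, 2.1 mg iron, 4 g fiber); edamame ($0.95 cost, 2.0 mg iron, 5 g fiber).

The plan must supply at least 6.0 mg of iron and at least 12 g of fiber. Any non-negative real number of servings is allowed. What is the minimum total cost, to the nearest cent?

An LP optimum is at a vertex; with two nutrient constraints at most two foods are used. Check each candidate.
hummus only: max(6.0/1.7, 12/5) = 3.529 servings → $3.18.
sunflower seeds only: max(6.0/2.1, 12/4) = 3 servings → $1.20.
edamame only: max(6.0/2.0, 12/5) = 3 servings → $2.85.
hummus + sunflower seeds with both tight: 0.3243 servings and 2.595 servings → $1.33.
hummus + edamame: the both-tight solution has a negative serving — not a feasible corner.
sunflower seeds + edamame with both tight: 2.4 servings and 0.48 servings → $1.42.
Cheapest feasible corner: $1.20.

$1.20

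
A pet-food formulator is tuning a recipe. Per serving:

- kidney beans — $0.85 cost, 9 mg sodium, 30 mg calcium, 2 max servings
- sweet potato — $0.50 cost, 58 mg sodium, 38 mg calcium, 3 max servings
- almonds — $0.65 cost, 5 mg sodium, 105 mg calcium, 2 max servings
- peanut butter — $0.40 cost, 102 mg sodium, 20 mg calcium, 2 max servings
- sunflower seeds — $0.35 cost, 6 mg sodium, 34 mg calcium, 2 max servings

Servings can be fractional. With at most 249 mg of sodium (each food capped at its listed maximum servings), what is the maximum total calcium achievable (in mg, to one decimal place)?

458.9 mg

Calcium per mg sodium: almonds 21, sunflower seeds 5.667, kidney beans 3.333, sweet potato 0.6552, peanut butter 0.1961.
Take 2 servings of almonds: uses 10 mg sodium, +210.0 mg calcium (running total 210.0 mg).
Take 2 servings of sunflower seeds: uses 12 mg sodium, +68.0 mg calcium (running total 278.0 mg).
Take 2 servings of kidney beans: uses 18 mg sodium, +60.0 mg calcium (running total 338.0 mg).
Take 3 servings of sweet potato: uses 174 mg sodium, +114.0 mg calcium (running total 452.0 mg).
Take 0.3431 servings of peanut butter: uses 35 mg sodium, +6.9 mg calcium (running total 458.9 mg).
Filling greedily by calcium-per-mg sodium is optimal for one linear limit, giving 458.9 mg.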